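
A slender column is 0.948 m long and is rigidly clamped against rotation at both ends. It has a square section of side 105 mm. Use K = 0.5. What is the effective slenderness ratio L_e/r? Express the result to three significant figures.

λ ≈ 15.6

I = a⁴/12 = 105⁴/12 = 1.013×10^7 mm⁴
A = 1.103×10^4 mm²;  r_min = √(I/A) = √(1.013×10^7/1.103×10^4) = 30.31 mm
L_e = K·L = 0.5 × 0.948 m = 0.4740 m = 474.00 mm
λ = L_e / r_min = 474.00 / 30.31 = 15.6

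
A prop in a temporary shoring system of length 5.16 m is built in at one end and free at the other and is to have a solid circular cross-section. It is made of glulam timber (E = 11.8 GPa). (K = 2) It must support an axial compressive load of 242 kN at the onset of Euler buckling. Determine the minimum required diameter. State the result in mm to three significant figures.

d ≈ 259 mm

L_e = K·L = 2 × 5.16 = 10.32 m
Required I = P_cr·L_e²/(π²E) = 2.420×10^5 × 10.32² / (π² × 1.18×10^10) = 2.213×10^-4 m⁴
I_req = 2.213×10^8 mm⁴
Solid circle: I = πd⁴/64  ⇒  d = (64I/π)^(1/4) = (64×2.213×10^8/π)^(1/4) = 259 mm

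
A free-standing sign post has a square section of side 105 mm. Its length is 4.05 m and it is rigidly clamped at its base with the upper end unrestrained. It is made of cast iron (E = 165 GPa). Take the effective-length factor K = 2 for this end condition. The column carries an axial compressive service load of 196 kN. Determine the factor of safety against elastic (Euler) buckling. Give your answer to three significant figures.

n ≈ 1.28

I = a⁴/12 = 105⁴/12 = 1.013×10^7 mm⁴
I = 1.013×10^7 mm⁴ = 1.013×10^-5 m⁴
Effective length L_e = K·L = 2 × 4.05 = 8.100 m
P_cr = π²EI / L_e² = π² × 165×10⁹ × 1.013×10^-5 / 8.100² = 2.514×10^5 N
Factor of safety n = P_cr / P = 251.41 / 196 = 1.28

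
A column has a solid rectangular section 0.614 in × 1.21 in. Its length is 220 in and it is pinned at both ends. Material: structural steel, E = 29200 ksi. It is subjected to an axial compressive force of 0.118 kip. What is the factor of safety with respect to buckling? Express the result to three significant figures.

n ≈ 1.18

Buckling occurs about the weak axis: I_min = h·b³/12 with b = 0.614 in (the shorter side).
I_min = 1.21×0.614³/12 = 2.334×10^-2 in⁴
Effective length L_e = K·L = 1 × 220 = 220.0 in
P_cr = π²EI / L_e² = π² × 29200×10³ × 2.334×10^-2 / 220.0² = 139.0 lb
Factor of safety n = P_cr / P = 0.13898 / 0.118 = 1.18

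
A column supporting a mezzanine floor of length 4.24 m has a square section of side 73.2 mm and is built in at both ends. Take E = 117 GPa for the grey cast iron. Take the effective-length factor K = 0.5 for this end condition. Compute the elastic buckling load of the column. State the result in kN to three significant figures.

P_cr ≈ 615 kN

I = a⁴/12 = 73.2⁴/12 = 2.393×10^6 mm⁴
I = 2.393×10^6 mm⁴ = 2.393×10^-6 m⁴
Effective length L_e = K·L = 0.5 × 4.24 = 2.120 m
P_cr = π²EI / L_e² = π² × 117×10⁹ × 2.393×10^-6 / 2.120² = 6.147×10^5 N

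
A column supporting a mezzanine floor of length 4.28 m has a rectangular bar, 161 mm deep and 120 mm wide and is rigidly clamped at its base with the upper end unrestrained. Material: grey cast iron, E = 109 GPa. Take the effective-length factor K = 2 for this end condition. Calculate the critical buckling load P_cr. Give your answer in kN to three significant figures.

P_cr ≈ 340 kN

Buckling occurs about the weak axis: I_min = h·b³/12 with b = 120 mm (the shorter side).
I_min = 161×120³/12 = 2.318×10^7 mm⁴
I = 2.318×10^7 mm⁴ = 2.318×10^-5 m⁴
Effective length L_e = K·L = 2 × 4.28 = 8.560 m
P_cr = π²EI / L_e² = π² × 109×10⁹ × 2.318×10^-5 / 8.560² = 3.404×10^5 N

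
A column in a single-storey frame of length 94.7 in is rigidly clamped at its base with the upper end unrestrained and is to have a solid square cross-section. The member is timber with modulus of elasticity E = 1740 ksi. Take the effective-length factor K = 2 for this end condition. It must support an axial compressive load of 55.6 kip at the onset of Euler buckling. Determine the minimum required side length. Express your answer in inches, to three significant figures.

a ≈ 6.11 in

L_e = K·L = 2 × 94.7 = 189.4 in
Required I = P_cr·L_e²/(π²E) = 5.560×10^4 × 189.4² / (π² × 1.74×10^6) = 116.1 in⁴
Solid square: I = a⁴/12  ⇒  a = (12I)^(1/4) = (12×116.1)^(1/4) = 6.11 in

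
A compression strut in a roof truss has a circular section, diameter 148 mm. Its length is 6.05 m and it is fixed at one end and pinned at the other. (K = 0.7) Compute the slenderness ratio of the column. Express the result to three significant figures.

For a solid circle r = d/4 = 148/4 = 37.00 mm
L_e = K·L = 0.7 × 6.05 m = 4.235 m = 4235.0 mm
λ = L_e / r_min = 4235.0 / 37.00 = 114

λ ≈ 114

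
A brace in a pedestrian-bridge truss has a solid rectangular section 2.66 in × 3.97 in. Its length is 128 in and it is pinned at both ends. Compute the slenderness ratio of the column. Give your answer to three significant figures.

λ ≈ 167

For a rectangle r_min = b/√12 = 2.66/√12 = 0.7679 in
L_e = K·L = 1 × 128 = 128.0 in
λ = L_e / r_min = 128.00 / 0.7679 = 167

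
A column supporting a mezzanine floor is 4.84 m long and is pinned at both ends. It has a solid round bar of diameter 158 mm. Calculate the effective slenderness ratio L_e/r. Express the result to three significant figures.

For a solid circle r = d/4 = 158/4 = 39.50 mm
L_e = K·L = 1 × 4.84 m = 4.840 m = 4840.0 mm
λ = L_e / r_min = 4840.0 / 39.50 = 123

λ ≈ 123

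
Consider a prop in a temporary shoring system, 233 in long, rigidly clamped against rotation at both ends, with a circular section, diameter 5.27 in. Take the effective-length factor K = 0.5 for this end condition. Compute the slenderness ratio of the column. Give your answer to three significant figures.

For a solid circle r = d/4 = 5.27/4 = 1.318 in
L_e = K·L = 0.5 × 233 = 116.5 in
λ = L_e / r_min = 116.50 / 1.318 = 88.4

λ ≈ 88.4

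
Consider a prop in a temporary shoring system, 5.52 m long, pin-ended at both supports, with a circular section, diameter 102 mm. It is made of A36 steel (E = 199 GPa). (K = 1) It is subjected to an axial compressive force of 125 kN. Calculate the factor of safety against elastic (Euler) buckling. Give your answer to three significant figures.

I = πd⁴/64 = π×102⁴/64 = 5.313×10^6 mm⁴
I = 5.313×10^6 mm⁴ = 5.313×10^-6 m⁴
Effective length L_e = K·L = 1 × 5.52 = 5.520 m
P_cr = π²EI / L_e² = π² × 199×10⁹ × 5.313×10^-6 / 5.520² = 3.425×10^5 N
Factor of safety n = P_cr / P = 342.49 / 125 = 2.74

n ≈ 2.74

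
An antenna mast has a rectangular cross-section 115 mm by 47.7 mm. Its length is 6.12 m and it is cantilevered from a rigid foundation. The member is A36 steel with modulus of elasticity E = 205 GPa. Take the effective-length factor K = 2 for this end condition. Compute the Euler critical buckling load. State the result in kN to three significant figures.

Buckling occurs about the weak axis: I_min = h·b³/12 with b = 47.7 mm (the shorter side).
I_min = 115×47.7³/12 = 1.040×10^6 mm⁴
I = 1.040×10^6 mm⁴ = 1.040×10^-6 m⁴
Effective length L_e = K·L = 2 × 6.12 = 12.24 m
P_cr = π²EI / L_e² = π² × 205×10⁹ × 1.040×10^-6 / 12.24² = 1.405×10^4 N

P_cr ≈ 14.0 kN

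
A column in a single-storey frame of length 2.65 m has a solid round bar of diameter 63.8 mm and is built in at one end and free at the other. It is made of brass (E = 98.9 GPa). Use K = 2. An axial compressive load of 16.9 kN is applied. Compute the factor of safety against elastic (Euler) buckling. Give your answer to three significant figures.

I = πd⁴/64 = π×63.8⁴/64 = 8.133×10^5 mm⁴
I = 8.133×10^5 mm⁴ = 8.133×10^-7 m⁴
Effective length L_e = K·L = 2 × 2.65 = 5.300 m
P_cr = π²EI / L_e² = π² × 98.9×10⁹ × 8.133×10^-7 / 5.300² = 2.826×10^4 N
Factor of safety n = P_cr / P = 28.262 / 16.9 = 1.67

n ≈ 1.67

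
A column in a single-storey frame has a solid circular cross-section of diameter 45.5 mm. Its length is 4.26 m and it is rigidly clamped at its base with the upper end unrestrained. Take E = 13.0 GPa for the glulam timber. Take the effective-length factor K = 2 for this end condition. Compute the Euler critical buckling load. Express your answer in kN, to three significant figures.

I = πd⁴/64 = π×45.5⁴/64 = 2.104×10^5 mm⁴
I = 2.104×10^5 mm⁴ = 2.104×10^-7 m⁴
Effective length L_e = K·L = 2 × 4.26 = 8.520 m
P_cr = π²EI / L_e² = π² × 13.0×10⁹ × 2.104×10^-7 / 8.520² = 371.9 N

P_cr ≈ 0.372 kN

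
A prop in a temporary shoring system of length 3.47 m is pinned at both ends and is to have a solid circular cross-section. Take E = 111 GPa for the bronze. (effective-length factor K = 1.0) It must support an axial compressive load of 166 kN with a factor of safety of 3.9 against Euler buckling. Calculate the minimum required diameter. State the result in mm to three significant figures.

Required P_cr = n·P = 3.9 × 166 = 647.4 kN
L_e = K·L = 1 × 3.47 = 3.470 m
Required I = P_cr·L_e²/(π²E) = 6.474×10^5 × 3.470² / (π² × 1.11×10^11) = 7.116×10^-6 m⁴
I_req = 7.116×10^6 mm⁴
Solid circle: I = πd⁴/64  ⇒  d = (64I/π)^(1/4) = (64×7.116×10^6/π)^(1/4) = 110 mm

d ≈ 110 mm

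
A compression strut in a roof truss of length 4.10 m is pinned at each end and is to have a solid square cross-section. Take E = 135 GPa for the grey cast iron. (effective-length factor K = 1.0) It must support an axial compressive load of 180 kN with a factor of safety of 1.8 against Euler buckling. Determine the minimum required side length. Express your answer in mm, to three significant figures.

a ≈ 83.7 mm

Required P_cr = n·P = 1.8 × 180 = 324.0 kN
L_e = K·L = 1 × 4.10 = 4.100 m
Required I = P_cr·L_e²/(π²E) = 3.240×10^5 × 4.100² / (π² × 1.35×10^11) = 4.088×10^-6 m⁴
I_req = 4.088×10^6 mm⁴
Solid square: I = a⁴/12  ⇒  a = (12I)^(1/4) = (12×4.088×10^6)^(1/4) = 83.7 mm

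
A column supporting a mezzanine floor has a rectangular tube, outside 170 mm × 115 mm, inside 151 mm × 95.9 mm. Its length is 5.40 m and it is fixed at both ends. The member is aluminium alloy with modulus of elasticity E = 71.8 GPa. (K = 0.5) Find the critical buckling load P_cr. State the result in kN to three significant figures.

P_cr ≈ 1020 kN

Weak-axis I_min = (h_o·b_o³ − h_i·b_i³)/12 with b_o = 115, b_i = 95.90 mm (shorter outer/inner sides).
I_min = (170×115³ − 151.0×95.90³)/12 = 1.045×10^7 mm⁴
I = 1.045×10^7 mm⁴ = 1.045×10^-5 m⁴
Effective length L_e = K·L = 0.5 × 5.40 = 2.700 m
P_cr = π²EI / L_e² = π² × 71.8×10⁹ × 1.045×10^-5 / 2.700² = 1.016×10^6 N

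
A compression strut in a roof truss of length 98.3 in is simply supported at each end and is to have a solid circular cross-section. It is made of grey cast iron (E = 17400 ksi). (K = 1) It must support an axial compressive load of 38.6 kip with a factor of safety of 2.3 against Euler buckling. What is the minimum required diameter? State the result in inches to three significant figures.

Required P_cr = n·P = 2.3 × 38.6 = 88.78 kip
L_e = K·L = 1 × 98.3 = 98.30 in
Required I = P_cr·L_e²/(π²E) = 8.878×10^4 × 98.30² / (π² × 1.74×10^7) = 4.995 in⁴
Solid circle: I = πd⁴/64  ⇒  d = (64I/π)^(1/4) = (64×4.995/π)^(1/4) = 3.18 in

d ≈ 3.18 in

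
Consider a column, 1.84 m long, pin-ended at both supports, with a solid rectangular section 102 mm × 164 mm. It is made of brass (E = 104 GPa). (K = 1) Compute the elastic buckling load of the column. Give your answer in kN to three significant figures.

Buckling occurs about the weak axis: I_min = h·b³/12 with b = 102 mm (the shorter side).
I_min = 164×102³/12 = 1.450×10^7 mm⁴
I = 1.450×10^7 mm⁴ = 1.450×10^-5 m⁴
Effective length L_e = K·L = 1 × 1.84 = 1.840 m
P_cr = π²EI / L_e² = π² × 104×10⁹ × 1.450×10^-5 / 1.840² = 4.397×10^6 N

P_cr ≈ 4400 kN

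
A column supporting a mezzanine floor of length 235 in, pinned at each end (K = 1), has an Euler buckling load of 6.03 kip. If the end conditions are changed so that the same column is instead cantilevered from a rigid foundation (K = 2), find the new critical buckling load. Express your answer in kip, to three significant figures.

P_cr ∝ 1/K², so P_cr,new = P_cr,old × (K_old/K_new)² = 6.03 × (1/2)²
= 6.03 × 0.2500 = 1.51 kip

P_cr ≈ 1.51 kip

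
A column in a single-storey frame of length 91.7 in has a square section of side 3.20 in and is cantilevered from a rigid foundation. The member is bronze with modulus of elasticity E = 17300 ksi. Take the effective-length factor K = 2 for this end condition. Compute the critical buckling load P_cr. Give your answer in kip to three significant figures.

P_cr ≈ 44.4 kip

I = a⁴/12 = 3.20⁴/12 = 8.738 in⁴
Effective length L_e = K·L = 2 × 91.7 = 183.4 in
P_cr = π²EI / L_e² = π² × 17300×10³ × 8.738 / 183.4² = 4.436×10^4 lb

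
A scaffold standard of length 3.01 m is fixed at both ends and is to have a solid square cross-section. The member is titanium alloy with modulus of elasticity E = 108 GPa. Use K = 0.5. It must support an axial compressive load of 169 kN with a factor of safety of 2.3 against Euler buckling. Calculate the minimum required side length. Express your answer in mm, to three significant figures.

a ≈ 56.1 mm

Required P_cr = n·P = 2.3 × 169 = 388.7 kN
L_e = K·L = 0.5 × 3.01 = 1.505 m
Required I = P_cr·L_e²/(π²E) = 3.887×10^5 × 1.505² / (π² × 1.08×10^11) = 8.260×10^-7 m⁴
I_req = 8.260×10^5 mm⁴
Solid square: I = a⁴/12  ⇒  a = (12I)^(1/4) = (12×8.260×10^5)^(1/4) = 56.1 mm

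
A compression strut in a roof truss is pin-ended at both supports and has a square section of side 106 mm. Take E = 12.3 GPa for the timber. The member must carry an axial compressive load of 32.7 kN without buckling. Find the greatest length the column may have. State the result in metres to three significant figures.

L_max ≈ 6.25 m

I = a⁴/12 = 106⁴/12 = 1.052×10^7 mm⁴
I = 1.052×10^-5 m⁴
At the buckling limit P_cr = P = 3.270×10^4 N
From P_cr = π²EI/(K·L)²:  L = (1/K)·√(π²EI/P_cr) = (1/1)·√(π²×1.23×10^10×1.052×10^-5/3.270×10^4)
L = 6.25 m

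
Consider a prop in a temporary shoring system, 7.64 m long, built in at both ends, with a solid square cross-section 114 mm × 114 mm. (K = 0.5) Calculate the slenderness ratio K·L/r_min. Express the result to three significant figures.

λ ≈ 116

I = a⁴/12 = 114⁴/12 = 1.407×10^7 mm⁴
A = 1.300×10^4 mm²;  r_min = √(I/A) = √(1.407×10^7/1.300×10^4) = 32.91 mm
L_e = K·L = 0.5 × 7.64 m = 3.820 m = 3820.0 mm
λ = L_e / r_min = 3820.0 / 32.91 = 116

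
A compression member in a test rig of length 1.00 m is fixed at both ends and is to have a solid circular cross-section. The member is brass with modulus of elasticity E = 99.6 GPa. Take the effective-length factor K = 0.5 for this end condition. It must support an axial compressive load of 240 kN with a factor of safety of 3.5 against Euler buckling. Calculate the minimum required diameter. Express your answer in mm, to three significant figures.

d ≈ 45.7 mm

Required P_cr = n·P = 3.5 × 240 = 840.0 kN
L_e = K·L = 0.5 × 1.00 = 0.5000 m
Required I = P_cr·L_e²/(π²E) = 8.400×10^5 × 0.5000² / (π² × 9.96×10^10) = 2.136×10^-7 m⁴
I_req = 2.136×10^5 mm⁴
Solid circle: I = πd⁴/64  ⇒  d = (64I/π)^(1/4) = (64×2.136×10^5/π)^(1/4) = 45.7 mm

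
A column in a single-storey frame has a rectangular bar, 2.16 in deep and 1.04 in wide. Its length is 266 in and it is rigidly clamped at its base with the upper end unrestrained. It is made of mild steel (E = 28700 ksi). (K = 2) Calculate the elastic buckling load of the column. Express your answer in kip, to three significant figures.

P_cr ≈ 0.203 kip

Buckling occurs about the weak axis: I_min = h·b³/12 with b = 1.04 in (the shorter side).
I_min = 2.16×1.04³/12 = 0.2025 in⁴
Effective length L_e = K·L = 2 × 266 = 532.0 in
P_cr = π²EI / L_e² = π² × 28700×10³ × 0.2025 / 532.0² = 202.6 lb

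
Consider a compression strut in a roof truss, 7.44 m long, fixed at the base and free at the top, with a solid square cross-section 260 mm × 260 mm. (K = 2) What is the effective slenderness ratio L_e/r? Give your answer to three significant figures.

I = a⁴/12 = 260⁴/12 = 3.808×10^8 mm⁴
A = 6.760×10^4 mm²;  r_min = √(I/A) = √(3.808×10^8/6.760×10^4) = 75.06 mm
L_e = K·L = 2 × 7.44 m = 14.88 m = 14880 mm
λ = L_e / r_min = 14880 / 75.06 = 198

λ ≈ 198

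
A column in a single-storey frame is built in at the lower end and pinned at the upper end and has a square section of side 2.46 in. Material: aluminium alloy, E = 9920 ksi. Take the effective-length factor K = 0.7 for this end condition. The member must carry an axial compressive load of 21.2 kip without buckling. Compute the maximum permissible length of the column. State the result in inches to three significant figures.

L_max ≈ 170 in

I = a⁴/12 = 2.46⁴/12 = 3.052 in⁴
At the buckling limit P_cr = P = 2.120×10^4 lb
From P_cr = π²EI/(K·L)²:  L = (1/K)·√(π²EI/P_cr) = (1/0.7)·√(π²×9.92×10^6×3.052/2.120×10^4)
L = 170 in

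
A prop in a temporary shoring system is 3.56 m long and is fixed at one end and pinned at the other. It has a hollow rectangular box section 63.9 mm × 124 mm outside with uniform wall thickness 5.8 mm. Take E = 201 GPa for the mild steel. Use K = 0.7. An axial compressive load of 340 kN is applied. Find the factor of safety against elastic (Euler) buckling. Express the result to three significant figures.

n ≈ 1.27

Inner dimensions: h_i = 124 − 2×5.8 = 112.4 mm, b_i = 63.9 − 2×5.8 = 52.30 mm
Weak-axis I_min = (h_o·b_o³ − h_i·b_i³)/12 with b_o = 63.9, b_i = 52.30 mm (shorter outer/inner sides).
I_min = (124×63.9³ − 112.4×52.30³)/12 = 1.356×10^6 mm⁴
I = 1.356×10^6 mm⁴ = 1.356×10^-6 m⁴
Effective length L_e = K·L = 0.7 × 3.56 = 2.492 m
P_cr = π²EI / L_e² = π² × 201×10⁹ × 1.356×10^-6 / 2.492² = 4.332×10^5 N
Factor of safety n = P_cr / P = 433.23 / 340 = 1.27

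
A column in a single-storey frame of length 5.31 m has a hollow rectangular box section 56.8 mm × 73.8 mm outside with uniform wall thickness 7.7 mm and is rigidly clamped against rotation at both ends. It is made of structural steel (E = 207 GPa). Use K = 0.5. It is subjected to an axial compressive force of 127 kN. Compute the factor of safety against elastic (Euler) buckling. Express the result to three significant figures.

Inner dimensions: h_i = 73.8 − 2×7.7 = 58.40 mm, b_i = 56.8 − 2×7.7 = 41.40 mm
Weak-axis I_min = (h_o·b_o³ − h_i·b_i³)/12 with b_o = 56.8, b_i = 41.40 mm (shorter outer/inner sides).
I_min = (73.8×56.8³ − 58.40×41.40³)/12 = 7.817×10^5 mm⁴
I = 7.817×10^5 mm⁴ = 7.817×10^-7 m⁴
Effective length L_e = K·L = 0.5 × 5.31 = 2.655 m
P_cr = π²EI / L_e² = π² × 207×10⁹ × 7.817×10^-7 / 2.655² = 2.265×10^5 N
Factor of safety n = P_cr / P = 226.55 / 127 = 1.78

n ≈ 1.78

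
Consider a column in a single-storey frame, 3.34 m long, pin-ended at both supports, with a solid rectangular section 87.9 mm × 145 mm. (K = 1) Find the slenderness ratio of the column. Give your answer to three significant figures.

For a rectangle r_min = b/√12 = 87.9/√12 = 25.37 mm
L_e = K·L = 1 × 3.34 m = 3.340 m = 3340.0 mm
λ = L_e / r_min = 3340.0 / 25.37 = 132

λ ≈ 132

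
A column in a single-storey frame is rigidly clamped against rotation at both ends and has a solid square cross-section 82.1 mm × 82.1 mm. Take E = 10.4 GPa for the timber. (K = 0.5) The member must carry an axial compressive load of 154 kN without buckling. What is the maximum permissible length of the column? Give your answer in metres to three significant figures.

I = a⁴/12 = 82.1⁴/12 = 3.786×10^6 mm⁴
I = 3.786×10^-6 m⁴
At the buckling limit P_cr = P = 1.540×10^5 N
From P_cr = π²EI/(K·L)²:  L = (1/K)·√(π²EI/P_cr) = (1/0.5)·√(π²×1.04×10^10×3.786×10^-6/1.540×10^5)
L = 3.18 m

L_max ≈ 3.18 m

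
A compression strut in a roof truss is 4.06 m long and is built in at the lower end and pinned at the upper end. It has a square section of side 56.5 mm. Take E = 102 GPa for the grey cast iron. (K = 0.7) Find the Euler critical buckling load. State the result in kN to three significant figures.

P_cr ≈ 106 kN

I = a⁴/12 = 56.5⁴/12 = 8.492×10^5 mm⁴
I = 8.492×10^5 mm⁴ = 8.492×10^-7 m⁴
Effective length L_e = K·L = 0.7 × 4.06 = 2.842 m
P_cr = π²EI / L_e² = π² × 102×10⁹ × 8.492×10^-7 / 2.842² = 1.058×10^5 N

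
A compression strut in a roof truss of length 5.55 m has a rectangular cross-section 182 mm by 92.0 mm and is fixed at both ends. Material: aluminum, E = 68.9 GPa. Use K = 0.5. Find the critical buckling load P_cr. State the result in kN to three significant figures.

P_cr ≈ 1040 kN

Buckling occurs about the weak axis: I_min = h·b³/12 with b = 92.0 mm (the shorter side).
I_min = 182×92.0³/12 = 1.181×10^7 mm⁴
I = 1.181×10^7 mm⁴ = 1.181×10^-5 m⁴
Effective length L_e = K·L = 0.5 × 5.55 = 2.775 m
P_cr = π²EI / L_e² = π² × 68.9×10⁹ × 1.181×10^-5 / 2.775² = 1.043×10^6 N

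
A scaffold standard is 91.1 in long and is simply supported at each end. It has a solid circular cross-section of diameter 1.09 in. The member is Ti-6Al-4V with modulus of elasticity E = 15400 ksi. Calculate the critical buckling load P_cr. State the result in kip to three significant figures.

I = πd⁴/64 = π×1.09⁴/64 = 6.929×10^-2 in⁴
Effective length L_e = K·L = 1 × 91.1 = 91.10 in
P_cr = π²EI / L_e² = π² × 15400×10³ × 6.929×10^-2 / 91.10² = 1.269×10^3 lb

P_cr ≈ 1.27 kip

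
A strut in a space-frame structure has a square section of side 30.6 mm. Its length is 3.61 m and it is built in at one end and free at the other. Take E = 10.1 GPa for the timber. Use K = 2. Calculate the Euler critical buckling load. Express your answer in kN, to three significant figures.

I = a⁴/12 = 30.6⁴/12 = 7.306×10^4 mm⁴
I = 7.306×10^4 mm⁴ = 7.306×10^-8 m⁴
Effective length L_e = K·L = 2 × 3.61 = 7.220 m
P_cr = π²EI / L_e² = π² × 10.1×10⁹ × 7.306×10^-8 / 7.220² = 139.7 N

P_cr ≈ 0.140 kN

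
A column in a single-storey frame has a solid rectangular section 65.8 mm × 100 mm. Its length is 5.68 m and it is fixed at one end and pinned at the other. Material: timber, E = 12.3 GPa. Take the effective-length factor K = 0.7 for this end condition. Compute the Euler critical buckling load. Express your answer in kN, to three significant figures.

Buckling occurs about the weak axis: I_min = h·b³/12 with b = 65.8 mm (the shorter side).
I_min = 100×65.8³/12 = 2.374×10^6 mm⁴
I = 2.374×10^6 mm⁴ = 2.374×10^-6 m⁴
Effective length L_e = K·L = 0.7 × 5.68 = 3.976 m
P_cr = π²EI / L_e² = π² × 12.3×10⁹ × 2.374×10^-6 / 3.976² = 1.823×10^4 N

P_cr ≈ 18.2 kN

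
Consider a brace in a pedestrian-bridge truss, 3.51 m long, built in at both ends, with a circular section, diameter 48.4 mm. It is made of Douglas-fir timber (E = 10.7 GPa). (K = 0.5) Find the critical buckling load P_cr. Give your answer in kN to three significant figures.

I = πd⁴/64 = π×48.4⁴/64 = 2.694×10^5 mm⁴
I = 2.694×10^5 mm⁴ = 2.694×10^-7 m⁴
Effective length L_e = K·L = 0.5 × 3.51 = 1.755 m
P_cr = π²EI / L_e² = π² × 10.7×10⁹ × 2.694×10^-7 / 1.755² = 9.236×10^3 N

P_cr ≈ 9.24 kN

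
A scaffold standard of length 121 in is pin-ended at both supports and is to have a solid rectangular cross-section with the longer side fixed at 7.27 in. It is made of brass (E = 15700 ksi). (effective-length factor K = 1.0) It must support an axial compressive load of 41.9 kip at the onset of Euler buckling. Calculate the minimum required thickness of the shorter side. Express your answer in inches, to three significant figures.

b ≈ 1.87 in

L_e = K·L = 1 × 121 = 121.0 in
Required I = P_cr·L_e²/(π²E) = 4.190×10^4 × 121.0² / (π² × 1.57×10^7) = 3.959 in⁴
Rectangle, weak axis: I_min = h·b³/12 with h = 7.27 in fixed  ⇒  b = (12I/h)^(1/3) = 1.87 in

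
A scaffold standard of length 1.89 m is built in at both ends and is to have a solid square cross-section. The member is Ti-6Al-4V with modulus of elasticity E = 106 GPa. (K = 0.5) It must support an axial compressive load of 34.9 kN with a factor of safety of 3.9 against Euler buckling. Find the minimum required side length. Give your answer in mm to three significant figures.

a ≈ 34.4 mm

Required P_cr = n·P = 3.9 × 34.9 = 136.1 kN
L_e = K·L = 0.5 × 1.89 = 0.9450 m
Required I = P_cr·L_e²/(π²E) = 1.361×10^5 × 0.9450² / (π² × 1.06×10^11) = 1.162×10^-7 m⁴
I_req = 1.162×10^5 mm⁴
Solid square: I = a⁴/12  ⇒  a = (12I)^(1/4) = (12×1.162×10^5)^(1/4) = 34.4 mm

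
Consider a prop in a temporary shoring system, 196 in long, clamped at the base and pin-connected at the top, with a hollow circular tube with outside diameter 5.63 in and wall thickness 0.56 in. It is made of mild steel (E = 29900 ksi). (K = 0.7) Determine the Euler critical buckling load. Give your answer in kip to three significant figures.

Inner diameter d_i = 5.63 − 2×0.56 = 4.510 in
I = π(d_o⁴ − d_i⁴)/64 = π(5.63⁴ − 4.510⁴)/64 = 29.01 in⁴
Effective length L_e = K·L = 0.7 × 196 = 137.2 in
P_cr = π²EI / L_e² = π² × 29900×10³ × 29.01 / 137.2² = 4.548×10^5 lb

P_cr ≈ 455 kip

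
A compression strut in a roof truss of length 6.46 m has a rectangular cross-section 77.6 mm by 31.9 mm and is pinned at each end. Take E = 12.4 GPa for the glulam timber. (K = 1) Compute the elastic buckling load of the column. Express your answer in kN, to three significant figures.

P_cr ≈ 0.616 kN

Buckling occurs about the weak axis: I_min = h·b³/12 with b = 31.9 mm (the shorter side).
I_min = 77.6×31.9³/12 = 2.099×10^5 mm⁴
I = 2.099×10^5 mm⁴ = 2.099×10^-7 m⁴
Effective length L_e = K·L = 1 × 6.46 = 6.460 m
P_cr = π²EI / L_e² = π² × 12.4×10⁹ × 2.099×10^-7 / 6.460² = 615.6 N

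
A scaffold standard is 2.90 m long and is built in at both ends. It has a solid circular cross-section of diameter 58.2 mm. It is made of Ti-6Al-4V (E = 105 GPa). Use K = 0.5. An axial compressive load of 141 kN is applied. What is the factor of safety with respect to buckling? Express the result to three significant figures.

n ≈ 1.97

I = πd⁴/64 = π×58.2⁴/64 = 5.632×10^5 mm⁴
I = 5.632×10^5 mm⁴ = 5.632×10^-7 m⁴
Effective length L_e = K·L = 0.5 × 2.90 = 1.450 m
P_cr = π²EI / L_e² = π² × 105×10⁹ × 5.632×10^-7 / 1.450² = 2.776×10^5 N
Factor of safety n = P_cr / P = 277.60 / 141 = 1.97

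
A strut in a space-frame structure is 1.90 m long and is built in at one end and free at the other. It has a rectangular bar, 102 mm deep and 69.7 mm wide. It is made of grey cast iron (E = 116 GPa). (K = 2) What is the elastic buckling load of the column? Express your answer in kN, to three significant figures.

P_cr ≈ 228 kN

Buckling occurs about the weak axis: I_min = h·b³/12 with b = 69.7 mm (the shorter side).
I_min = 102×69.7³/12 = 2.878×10^6 mm⁴
I = 2.878×10^6 mm⁴ = 2.878×10^-6 m⁴
Effective length L_e = K·L = 2 × 1.90 = 3.800 m
P_cr = π²EI / L_e² = π² × 116×10⁹ × 2.878×10^-6 / 3.800² = 2.282×10^5 N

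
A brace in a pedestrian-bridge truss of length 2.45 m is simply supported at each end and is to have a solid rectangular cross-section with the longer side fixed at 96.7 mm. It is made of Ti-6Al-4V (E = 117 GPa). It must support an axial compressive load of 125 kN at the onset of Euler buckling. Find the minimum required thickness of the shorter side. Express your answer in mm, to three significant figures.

L_e = K·L = 1 × 2.45 = 2.450 m
Required I = P_cr·L_e²/(π²E) = 1.250×10^5 × 2.450² / (π² × 1.17×10^11) = 6.498×10^-7 m⁴
I_req = 6.498×10^5 mm⁴
Rectangle, weak axis: I_min = h·b³/12 with h = 96.7 mm fixed  ⇒  b = (12I/h)^(1/3) = 43.2 mm

b ≈ 43.2 mm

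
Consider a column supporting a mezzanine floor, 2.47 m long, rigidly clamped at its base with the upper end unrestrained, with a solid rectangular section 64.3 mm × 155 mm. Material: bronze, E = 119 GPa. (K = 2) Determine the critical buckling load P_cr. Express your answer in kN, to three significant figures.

P_cr ≈ 165 kN

Buckling occurs about the weak axis: I_min = h·b³/12 with b = 64.3 mm (the shorter side).
I_min = 155×64.3³/12 = 3.434×10^6 mm⁴
I = 3.434×10^6 mm⁴ = 3.434×10^-6 m⁴
Effective length L_e = K·L = 2 × 2.47 = 4.940 m
P_cr = π²EI / L_e² = π² × 119×10⁹ × 3.434×10^-6 / 4.940² = 1.653×10^5 N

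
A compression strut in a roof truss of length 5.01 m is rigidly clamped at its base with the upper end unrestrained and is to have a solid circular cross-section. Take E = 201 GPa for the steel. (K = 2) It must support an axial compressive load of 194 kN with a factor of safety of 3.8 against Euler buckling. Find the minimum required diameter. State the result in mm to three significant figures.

d ≈ 166 mm

Required P_cr = n·P = 3.8 × 194 = 737.2 kN
L_e = K·L = 2 × 5.01 = 10.02 m
Required I = P_cr·L_e²/(π²E) = 7.372×10^5 × 10.02² / (π² × 2.01×10^11) = 3.731×10^-5 m⁴
I_req = 3.731×10^7 mm⁴
Solid circle: I = πd⁴/64  ⇒  d = (64I/π)^(1/4) = (64×3.731×10^7/π)^(1/4) = 166 mm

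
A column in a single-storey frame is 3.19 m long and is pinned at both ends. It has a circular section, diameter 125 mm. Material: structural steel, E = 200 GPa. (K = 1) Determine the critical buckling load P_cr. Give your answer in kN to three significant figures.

P_cr ≈ 2320 kN

I = πd⁴/64 = π×125⁴/64 = 1.198×10^7 mm⁴
I = 1.198×10^7 mm⁴ = 1.198×10^-5 m⁴
Effective length L_e = K·L = 1 × 3.19 = 3.190 m
P_cr = π²EI / L_e² = π² × 200×10⁹ × 1.198×10^-5 / 3.190² = 2.325×10^6 N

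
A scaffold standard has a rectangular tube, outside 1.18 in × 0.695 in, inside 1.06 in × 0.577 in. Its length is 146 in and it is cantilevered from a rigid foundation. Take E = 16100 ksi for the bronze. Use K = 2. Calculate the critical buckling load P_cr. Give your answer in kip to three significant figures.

P_cr ≈ 0.0299 kip

Weak-axis I_min = (h_o·b_o³ − h_i·b_i³)/12 with b_o = 0.695, b_i = 0.5770 in (shorter outer/inner sides).
I_min = (1.18×0.695³ − 1.060×0.5770³)/12 = 1.604×10^-2 in⁴
Effective length L_e = K·L = 2 × 146 = 292.0 in
P_cr = π²EI / L_e² = π² × 16100×10³ × 1.604×10^-2 / 292.0² = 29.90 lb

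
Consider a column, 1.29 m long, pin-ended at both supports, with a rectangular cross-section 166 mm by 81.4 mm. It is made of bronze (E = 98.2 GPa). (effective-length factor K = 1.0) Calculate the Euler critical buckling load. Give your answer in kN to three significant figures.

P_cr ≈ 4350 kN

Buckling occurs about the weak axis: I_min = h·b³/12 with b = 81.4 mm (the shorter side).
I_min = 166×81.4³/12 = 7.461×10^6 mm⁴
I = 7.461×10^6 mm⁴ = 7.461×10^-6 m⁴
Effective length L_e = K·L = 1 × 1.29 = 1.290 m
P_cr = π²EI / L_e² = π² × 98.2×10⁹ × 7.461×10^-6 / 1.290² = 4.345×10^6 N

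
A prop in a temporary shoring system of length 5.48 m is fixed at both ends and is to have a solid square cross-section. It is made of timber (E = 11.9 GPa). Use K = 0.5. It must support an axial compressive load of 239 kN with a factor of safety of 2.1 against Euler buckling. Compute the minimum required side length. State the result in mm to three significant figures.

Required P_cr = n·P = 2.1 × 239 = 501.9 kN
L_e = K·L = 0.5 × 5.48 = 2.740 m
Required I = P_cr·L_e²/(π²E) = 5.019×10^5 × 2.740² / (π² × 1.19×10^10) = 3.208×10^-5 m⁴
I_req = 3.208×10^7 mm⁴
Solid square: I = a⁴/12  ⇒  a = (12I)^(1/4) = (12×3.208×10^7)^(1/4) = 140 mm

a ≈ 140 mm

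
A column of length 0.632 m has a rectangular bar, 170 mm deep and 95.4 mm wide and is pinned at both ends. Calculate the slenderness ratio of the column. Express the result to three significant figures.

Buckling occurs about the weak axis: I_min = h·b³/12 with b = 95.4 mm (the shorter side).
I_min = 170×95.4³/12 = 1.230×10^7 mm⁴
A = 1.622×10^4 mm²;  r_min = √(I/A) = √(1.230×10^7/1.622×10^4) = 27.54 mm
L_e = K·L = 1 × 0.632 m = 0.6320 m = 632.00 mm
λ = L_e / r_min = 632.00 / 27.54 = 22.9

λ ≈ 22.9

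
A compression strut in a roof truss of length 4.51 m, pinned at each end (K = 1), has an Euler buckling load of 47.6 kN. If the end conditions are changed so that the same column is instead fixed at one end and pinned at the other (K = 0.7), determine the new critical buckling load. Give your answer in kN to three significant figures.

P_cr ≈ 97.1 kN

P_cr ∝ 1/K², so P_cr,new = P_cr,old × (K_old/K_new)² = 47.6 × (1/0.7)²
= 47.6 × 2.041 = 97.1 kN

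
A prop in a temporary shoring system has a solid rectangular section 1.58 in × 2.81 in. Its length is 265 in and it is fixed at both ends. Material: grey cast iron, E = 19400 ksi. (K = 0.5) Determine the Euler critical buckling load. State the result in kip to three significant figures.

P_cr ≈ 10.1 kip

Buckling occurs about the weak axis: I_min = h·b³/12 with b = 1.58 in (the shorter side).
I_min = 2.81×1.58³/12 = 0.9236 in⁴
Effective length L_e = K·L = 0.5 × 265 = 132.5 in
P_cr = π²EI / L_e² = π² × 19400×10³ × 0.9236 / 132.5² = 1.007×10^4 lb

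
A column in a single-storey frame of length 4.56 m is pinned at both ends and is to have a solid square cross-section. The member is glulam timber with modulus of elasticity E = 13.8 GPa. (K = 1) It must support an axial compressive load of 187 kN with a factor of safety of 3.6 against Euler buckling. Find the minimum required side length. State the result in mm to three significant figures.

a ≈ 187 mm

Required P_cr = n·P = 3.6 × 187 = 673.2 kN
L_e = K·L = 1 × 4.56 = 4.560 m
Required I = P_cr·L_e²/(π²E) = 6.732×10^5 × 4.560² / (π² × 1.38×10^10) = 1.028×10^-4 m⁴
I_req = 1.028×10^8 mm⁴
Solid square: I = a⁴/12  ⇒  a = (12I)^(1/4) = (12×1.028×10^8)^(1/4) = 187 mm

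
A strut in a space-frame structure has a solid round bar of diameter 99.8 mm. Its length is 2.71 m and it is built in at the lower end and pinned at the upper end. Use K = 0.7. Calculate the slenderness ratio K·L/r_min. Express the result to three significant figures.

I = πd⁴/64 = π×99.8⁴/64 = 4.870×10^6 mm⁴
A = 7.823×10^3 mm²;  r_min = √(I/A) = √(4.870×10^6/7.823×10^3) = 24.95 mm
L_e = K·L = 0.7 × 2.71 m = 1.897 m = 1897.0 mm
λ = L_e / r_min = 1897.0 / 24.95 = 76.0

λ ≈ 76.0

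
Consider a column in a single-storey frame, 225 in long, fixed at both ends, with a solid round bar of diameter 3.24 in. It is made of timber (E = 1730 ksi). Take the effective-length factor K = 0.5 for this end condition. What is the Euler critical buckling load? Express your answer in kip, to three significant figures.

P_cr ≈ 7.30 kip

I = πd⁴/64 = π×3.24⁴/64 = 5.409 in⁴
Effective length L_e = K·L = 0.5 × 225 = 112.5 in
P_cr = π²EI / L_e² = π² × 1730×10³ × 5.409 / 112.5² = 7.298×10^3 lb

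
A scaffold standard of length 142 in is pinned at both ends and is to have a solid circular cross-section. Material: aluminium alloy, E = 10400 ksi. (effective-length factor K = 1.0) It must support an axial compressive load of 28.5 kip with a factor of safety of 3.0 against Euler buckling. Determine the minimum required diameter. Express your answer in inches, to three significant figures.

d ≈ 4.30 in

Required P_cr = n·P = 3.0 × 28.5 = 85.50 kip
L_e = K·L = 1 × 142 = 142.0 in
Required I = P_cr·L_e²/(π²E) = 8.550×10^4 × 142.0² / (π² × 1.04×10^7) = 16.80 in⁴
Solid circle: I = πd⁴/64  ⇒  d = (64I/π)^(1/4) = (64×16.80/π)^(1/4) = 4.30 in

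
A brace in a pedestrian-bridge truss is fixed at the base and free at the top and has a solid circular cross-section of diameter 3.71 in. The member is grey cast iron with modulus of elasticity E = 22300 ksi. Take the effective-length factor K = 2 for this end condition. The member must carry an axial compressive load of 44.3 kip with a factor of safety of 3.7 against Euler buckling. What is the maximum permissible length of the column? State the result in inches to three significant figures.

L_max ≈ 55.9 in

I = πd⁴/64 = π×3.71⁴/64 = 9.300 in⁴
Required critical load P_cr = n·P = 3.7 × 44.3 = 163.9 kip = 1.639×10^5 lb
From P_cr = π²EI/(K·L)²:  L = (1/K)·√(π²EI/P_cr) = (1/2)·√(π²×2.23×10^7×9.300/1.639×10^5)
L = 55.9 in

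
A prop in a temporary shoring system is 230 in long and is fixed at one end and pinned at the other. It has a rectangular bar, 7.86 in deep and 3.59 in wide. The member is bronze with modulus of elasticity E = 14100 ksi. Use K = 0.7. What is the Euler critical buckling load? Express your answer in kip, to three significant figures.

Buckling occurs about the weak axis: I_min = h·b³/12 with b = 3.59 in (the shorter side).
I_min = 7.86×3.59³/12 = 30.31 in⁴
Effective length L_e = K·L = 0.7 × 230 = 161.0 in
P_cr = π²EI / L_e² = π² × 14100×10³ × 30.31 / 161.0² = 1.627×10^5 lb

P_cr ≈ 163 kip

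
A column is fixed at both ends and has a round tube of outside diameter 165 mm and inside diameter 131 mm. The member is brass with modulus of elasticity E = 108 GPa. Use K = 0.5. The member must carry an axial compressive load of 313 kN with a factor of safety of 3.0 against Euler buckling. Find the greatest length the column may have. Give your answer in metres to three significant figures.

d_o = 165 mm, d_i = 131 mm
I = π(d_o⁴ − d_i⁴)/64 = π(165⁴ − 131.0⁴)/64 = 2.193×10^7 mm⁴
I = 2.193×10^-5 m⁴
Required critical load P_cr = n·P = 3.0 × 313 = 939.0 kN = 9.390×10^5 N
From P_cr = π²EI/(K·L)²:  L = (1/K)·√(π²EI/P_cr) = (1/0.5)·√(π²×1.08×10^11×2.193×10^-5/9.390×10^5)
L = 9.98 m

L_max ≈ 9.98 m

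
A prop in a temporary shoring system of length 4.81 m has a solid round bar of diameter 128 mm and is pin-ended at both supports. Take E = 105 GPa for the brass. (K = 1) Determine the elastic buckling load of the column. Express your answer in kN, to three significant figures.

P_cr ≈ 590 kN

I = πd⁴/64 = π×128⁴/64 = 1.318×10^7 mm⁴
I = 1.318×10^7 mm⁴ = 1.318×10^-5 m⁴
Effective length L_e = K·L = 1 × 4.81 = 4.810 m
P_cr = π²EI / L_e² = π² × 105×10⁹ × 1.318×10^-5 / 4.810² = 5.902×10^5 N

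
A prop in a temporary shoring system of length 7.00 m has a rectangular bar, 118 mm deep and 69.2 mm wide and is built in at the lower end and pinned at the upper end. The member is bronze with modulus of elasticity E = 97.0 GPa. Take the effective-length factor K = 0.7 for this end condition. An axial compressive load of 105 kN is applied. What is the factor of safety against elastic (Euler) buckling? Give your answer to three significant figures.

Buckling occurs about the weak axis: I_min = h·b³/12 with b = 69.2 mm (the shorter side).
I_min = 118×69.2³/12 = 3.259×10^6 mm⁴
I = 3.259×10^6 mm⁴ = 3.259×10^-6 m⁴
Effective length L_e = K·L = 0.7 × 7.00 = 4.900 m
P_cr = π²EI / L_e² = π² × 97.0×10⁹ × 3.259×10^-6 / 4.900² = 1.299×10^5 N
Factor of safety n = P_cr / P = 129.93 / 105 = 1.24

n ≈ 1.24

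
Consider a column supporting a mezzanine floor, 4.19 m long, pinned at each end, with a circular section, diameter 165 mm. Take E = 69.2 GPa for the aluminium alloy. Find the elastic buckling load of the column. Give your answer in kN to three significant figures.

I = πd⁴/64 = π×165⁴/64 = 3.638×10^7 mm⁴
I = 3.638×10^7 mm⁴ = 3.638×10^-5 m⁴
Effective length L_e = K·L = 1 × 4.19 = 4.190 m
P_cr = π²EI / L_e² = π² × 69.2×10⁹ × 3.638×10^-5 / 4.190² = 1.415×10^6 N

P_cr ≈ 1420 kN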